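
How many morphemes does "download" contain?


Word: "download"
Morphemes: down- + load
Each morpheme carries meaning
= 2 morphemes


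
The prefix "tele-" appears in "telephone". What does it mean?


Prefix: tele-
As in: telephone -> tele- + phone
Meaning = distant


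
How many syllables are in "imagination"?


Word: "imagination"
Syllable breakdown: i-mag-i-na-tion
Counting: 5 parts
= 5 syllables


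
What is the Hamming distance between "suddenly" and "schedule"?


Comparing character by character (same length = 8):
  Pos 0: 's' vs 's' =
  Pos 1: 'u' vs 'c' !=
  Pos 2: 'd' vs 'h' !=
  Pos 3: 'd' vs 'e' !=
  Pos 4: 'e' vs 'd' !=
  Pos 5: 'n' vs 'u' !=
  Pos 6: 'l' vs 'l' =
  Pos 7: 'y' vs 'e' !=
Hamming distance = 6


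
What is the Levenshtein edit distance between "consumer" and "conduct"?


Word 1: "consumer" (length 8)
Word 2: "conduct" (length 7)
One optimal edit sequence (insert/delete/substitute each cost 1):
  1. keep 'c'
  2. keep 'o'
  3. keep 'n'
  4. substitute 's' -> 'd'  (+1)
  5. keep 'u'
  6. delete 'm'  (+1)
  7. substitute 'e' -> 'c'  (+1)
  8. substitute 'r' -> 't'  (+1)
Total edit operations: 4
Edit distance = 4


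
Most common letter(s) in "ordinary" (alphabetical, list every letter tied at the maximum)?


Word: "ordinary"
Letter counts:
  'a': 1
  'd': 1
  'i': 1
  'n': 1
  'o': 1
  'r': 2
  'y': 1
Maximum count = 2
Most frequent = 'r' (2 times each)


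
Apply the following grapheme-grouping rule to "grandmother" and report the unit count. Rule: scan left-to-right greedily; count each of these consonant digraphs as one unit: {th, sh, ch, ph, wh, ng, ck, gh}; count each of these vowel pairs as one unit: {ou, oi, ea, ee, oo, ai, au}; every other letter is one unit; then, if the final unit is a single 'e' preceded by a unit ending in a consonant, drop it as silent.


Word: "grandmother" (11 letters)
Left-to-right scan:
  [1] 'g' (letter)
  [2] 'r' (letter)
  [3] 'a' (letter)
  [4] 'n' (letter)
  [5] 'd' (letter)
  [6] 'm' (letter)
  [7] 'o' (letter)
  [8] 'th' (digraph)
  [9] 'e' (letter)
  [10] 'r' (letter)
Units from scan: 10
Sound units = 10 units


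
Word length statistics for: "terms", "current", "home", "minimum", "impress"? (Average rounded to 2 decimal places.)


Lengths: "terms"=5, "current"=7, "home"=4, "minimum"=7, "impress"=7
Sum = 30, Count = 5
Average = 30/5 = 6.00
= avg=6.00, min=4, max=7


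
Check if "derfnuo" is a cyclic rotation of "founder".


Word: "founder", Candidate: "derfnuo"
Method: check if candidate is substring of word+word
"founderfounder" contains "derfnuo"? No
Is rotation = No


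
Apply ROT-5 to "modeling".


Word: "modeling"
Shift: 5
Each letter → (letter + shift) mod 26:
  'm' (12) + 5 = 17 → 'r'
  'o' (14) + 5 = 19 → 't'
  'd' (3) + 5 = 8 → 'i'
  'e' (4) + 5 = 9 → 'j'
  'l' (11) + 5 = 16 → 'q'
  'i' (8) + 5 = 13 → 'n'
  'n' (13) + 5 = 18 → 's'
  'g' (6) + 5 = 11 → 'l'
Result = "rtijqnsl"


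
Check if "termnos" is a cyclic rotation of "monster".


Word: "monster", Candidate: "termnos"
Method: check if candidate is substring of word+word
"monstermonster" contains "termnos"? No
Is rotation = No


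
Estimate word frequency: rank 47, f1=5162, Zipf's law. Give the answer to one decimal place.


Zipf's law: f(r) = f(1) / r
f(1) = 5162
f(47) = 5162 / 47
= 109.8 occurrences


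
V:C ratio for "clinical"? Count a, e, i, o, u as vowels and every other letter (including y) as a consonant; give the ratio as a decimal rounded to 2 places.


Word: "clinical"
Vowels (a,e,i,o,u): 3
Consonants: 5
Ratio = 3/5
= 0.60


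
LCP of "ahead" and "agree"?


Word 1: "ahead"
Word 2: "agree"
Comparing from start:
  Pos 0: 'a' == 'a'
  Pos 1: 'h' != 'g' (stop)
LCP = "a" (length 1)


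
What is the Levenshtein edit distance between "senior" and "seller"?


Word 1: "senior" (length 6)
Word 2: "seller" (length 6)
One optimal edit sequence (insert/delete/substitute each cost 1):
  1. keep 's'
  2. keep 'e'
  3. substitute 'n' -> 'l'  (+1)
  4. substitute 'i' -> 'l'  (+1)
  5. substitute 'o' -> 'e'  (+1)
  6. keep 'r'
Total edit operations: 3
Edit distance = 3


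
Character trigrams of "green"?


Word: "green" (length 5)
Number of trigrams = 5 - 3 + 1 = 3
  Position 0: "gre"
  Position 1: "ree"
  Position 2: "een"
Trigrams = "gre", "ree", "een"


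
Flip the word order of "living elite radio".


Original: "living elite radio"
Words (1..n): living | elite | radio
Reversed (n..1): radio | elite | living
Result = "radio elite living"


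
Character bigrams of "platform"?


Word: "platform" (length 8)
Number of bigrams = 8 - 2 + 1 = 7
  Position 0: "pl"
  Position 1: "la"
  Position 2: "at"
  Position 3: "tf"
  Position 4: "fo"
  Position 5: "or"
  Position 6: "rm"
Bigrams = "pl", "la", "at", "tf", "fo", "or", "rm"


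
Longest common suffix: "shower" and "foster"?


Word 1: "shower"
Word 2: "foster"
Comparing from end:
  Pos -1: 'r' == 'r'
  Pos -2: 'e' == 'e'
  Pos -3: 'w' != 't' (stop)
LCS = "er" (length 2)


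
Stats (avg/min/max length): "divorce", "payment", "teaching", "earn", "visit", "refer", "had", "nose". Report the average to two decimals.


Lengths: "divorce"=7, "payment"=7, "teaching"=8, "earn"=4, "visit"=5, "refer"=5, "had"=3, "nose"=4
Sum = 43, Count = 8
Average = 43/8 = 5.38
= avg=5.38, min=3, max=8


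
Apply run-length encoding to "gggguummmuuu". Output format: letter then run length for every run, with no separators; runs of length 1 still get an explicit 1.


String: "gggguummmuuu"
Scanning for consecutive runs:
  'g' x 4
  'u' x 2
  'm' x 3
  'u' x 3
RLE = "g4u2m3u3"


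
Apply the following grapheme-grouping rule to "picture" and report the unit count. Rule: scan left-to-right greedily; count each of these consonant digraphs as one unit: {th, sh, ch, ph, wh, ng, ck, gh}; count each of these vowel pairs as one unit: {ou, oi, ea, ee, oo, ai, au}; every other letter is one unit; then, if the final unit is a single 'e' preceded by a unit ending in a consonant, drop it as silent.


Word: "picture" (7 letters)
Left-to-right scan:
  1. 'p' (letter)
  2. 'i' (letter)
  3. 'c' (letter)
  4. 't' (letter)
  5. 'u' (letter)
  6. 'r' (letter)
  7. 'e' (letter)
Units from scan: 7
Final unit is 'e' after a consonant -> drop as silent (-1)
Sound units = 6 units


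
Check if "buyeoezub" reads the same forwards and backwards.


Word: "buyeoezub"
Reversed: "buzeoeyub"
Forward == Backward? buyeoezub != buzeoeyub
Palindrome = No


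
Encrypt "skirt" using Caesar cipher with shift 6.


Word: "skirt"
Shift: 6
Each letter → (letter + shift) mod 26:
  's' (18) + 6 = 24 → 'y'
  'k' (10) + 6 = 16 → 'q'
  'i' (8) + 6 = 14 → 'o'
  'r' (17) + 6 = 23 → 'x'
  't' (19) + 6 = 25 → 'z'
Result = "yqoxz"


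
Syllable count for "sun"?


Word: "sun"
Syllable breakdown: sun
Counting: 1 part
= 1 syllable


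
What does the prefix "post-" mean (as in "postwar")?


Prefix: post-
As in: postwar -> post- + war
Meaning = after


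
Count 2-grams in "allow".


Word: "allow" (length 5)
Number of 2-grams = length - 2 + 1 = 5 - 2 + 1
= 4


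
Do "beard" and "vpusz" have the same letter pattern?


Pattern of "beard": [0, 1, 2, 3, 4]
Pattern of "vpusz": [0, 1, 2, 3, 4]
Patterns match
Same pattern = Yes


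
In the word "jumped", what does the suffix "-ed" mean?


Suffix: -ed
Example: jumped = jump + -ed
Meaning = past tense


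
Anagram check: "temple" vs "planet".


Word 1: "temple" → sorted: eelmpt
Word 2: "planet" → sorted: aelnpt
Same letters? eelmpt != aelnpt
Anagram = No


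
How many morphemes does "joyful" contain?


Word: "joyful"
Morphemes: joy + -ful
Each morpheme carries meaning
= 2 morphemes


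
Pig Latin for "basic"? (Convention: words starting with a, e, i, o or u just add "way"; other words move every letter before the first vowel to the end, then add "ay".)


Word: "basic"
Starts with consonant(s) → move to end, add 'ay'
Consonant cluster: "b"
Pig Latin = "asicbay"


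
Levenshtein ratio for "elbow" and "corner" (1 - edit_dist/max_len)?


Word 1: "elbow" (length 5)
Word 2: "corner" (length 6)
One optimal edit sequence:
  1. insert 'c'  (+1)
  2. substitute 'e' -> 'o'  (+1)
  3. substitute 'l' -> 'r'  (+1)
  4. substitute 'b' -> 'n'  (+1)
  5. substitute 'o' -> 'e'  (+1)
  6. substitute 'w' -> 'r'  (+1)
Edit distance = 6
Max length = max(5, 6) = 6
Similarity = 1 - 6/6
= 0.0000


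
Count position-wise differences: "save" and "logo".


Comparing character by character (same length = 4):
  Pos 0: 's' vs 'l' !=
  Pos 1: 'a' vs 'o' !=
  Pos 2: 'v' vs 'g' !=
  Pos 3: 'e' vs 'o' !=
Hamming distance = 4


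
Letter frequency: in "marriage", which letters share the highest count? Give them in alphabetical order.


Word: "marriage"
Letter counts:
  'a': 2
  'e': 1
  'g': 1
  'i': 1
  'm': 1
  'r': 2
Maximum count = 2
Most frequent = 'a', 'r' (2 times each)


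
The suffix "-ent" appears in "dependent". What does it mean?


Suffix: -ent
Example: dependent (depend + -ent)
Meaning = one who / that which


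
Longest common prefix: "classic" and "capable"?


Word 1: "classic"
Word 2: "capable"
Comparing from start:
  Pos 0: 'c' == 'c'
  Pos 1: 'l' != 'a' (stop)
LCP = "c" (length 1)


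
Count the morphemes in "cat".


Word: "cat"
Morphemes: cat
Each morpheme carries meaning
= 1 morpheme


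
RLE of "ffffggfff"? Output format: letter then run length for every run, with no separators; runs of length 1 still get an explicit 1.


String: "ffffggfff"
Scanning for consecutive runs:
  'f' x 4
  'g' x 2
  'f' x 3
RLE = "f4g2f3"


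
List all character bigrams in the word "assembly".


Word: "assembly" (length 8)
Number of bigrams = 8 - 2 + 1 = 7
  Position 0: "as"
  Position 1: "ss"
  Position 2: "se"
  Position 3: "em"
  Position 4: "mb"
  Position 5: "bl"
  Position 6: "ly"
Bigrams = "as", "ss", "se", "em", "mb", "bl", "ly"


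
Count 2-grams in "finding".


Word: "finding" (length 7)
Number of 2-grams = length - 2 + 1 = 7 - 2 + 1
= 6


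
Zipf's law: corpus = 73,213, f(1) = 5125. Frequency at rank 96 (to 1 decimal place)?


Zipf's law: f(r) = f(1) / r
f(1) = 5125
f(96) = 5125 / 96
= 53.4 occurrences


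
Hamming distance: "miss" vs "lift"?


Comparing character by character (same length = 4):
  Pos 0: 'm' vs 'l' !=
  Pos 1: 'i' vs 'i' =
  Pos 2: 's' vs 'f' !=
  Pos 3: 's' vs 't' !=
Hamming distance = 3


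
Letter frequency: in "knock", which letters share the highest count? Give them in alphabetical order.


Word: "knock"
Letter counts:
  'c': 1
  'k': 2
  'n': 1
  'o': 1
Maximum count = 2
Most frequent = 'k' (2 times each)


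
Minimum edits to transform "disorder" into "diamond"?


Word 1: "disorder" (length 8)
Word 2: "diamond" (length 7)
One optimal edit sequence (insert/delete/substitute each cost 1):
  1. keep 'd'
  2. keep 'i'
  3. insert 'a'  (+1)
  4. substitute 's' -> 'm'  (+1)
  5. keep 'o'
  6. substitute 'r' -> 'n'  (+1)
  7. keep 'd'
  8. delete 'e'  (+1)
  9. delete 'r'  (+1)
Total edit operations: 5
Edit distance = 5


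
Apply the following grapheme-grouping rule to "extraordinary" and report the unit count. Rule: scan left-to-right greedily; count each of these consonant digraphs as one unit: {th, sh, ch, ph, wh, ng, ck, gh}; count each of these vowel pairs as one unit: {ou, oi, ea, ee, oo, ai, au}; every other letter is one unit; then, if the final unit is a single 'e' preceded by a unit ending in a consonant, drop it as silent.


Word: "extraordinary" (13 letters)
Left-to-right scan:
  [1] 'e' (letter)
  [2] 'x' (letter)
  [3] 't' (letter)
  [4] 'r' (letter)
  [5] 'a' (letter)
  [6] 'o' (letter)
  [7] 'r' (letter)
  [8] 'd' (letter)
  [9] 'i' (letter)
  [10] 'n' (letter)
  [11] 'a' (letter)
  [12] 'r' (letter)
  [13] 'y' (letter)
Units from scan: 13
Sound units = 13 units


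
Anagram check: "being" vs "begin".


Word 1: "being" → sorted: begin
Word 2: "begin" → sorted: begin
Same letters? begin == begin
Anagram = Yes


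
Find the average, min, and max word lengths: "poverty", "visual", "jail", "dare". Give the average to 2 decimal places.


Lengths: "poverty"=7, "visual"=6, "jail"=4, "dare"=4
Sum = 21, Count = 4
Average = 21/4 = 5.25
= avg=5.25, min=4, max=7


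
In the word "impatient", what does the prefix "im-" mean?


Prefix: im-
As in: impatient -> im- + patient
Meaning = not / into


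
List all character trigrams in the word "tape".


Word: "tape" (length 4)
Number of trigrams = 4 - 3 + 1 = 2
  Position 0: "tap"
  Position 1: "ape"
Trigrams = "tap", "ape"


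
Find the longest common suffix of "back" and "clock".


Word 1: "back"
Word 2: "clock"
Comparing from end:
  Pos -1: 'k' == 'k'
  Pos -2: 'c' == 'c'
  Pos -3: 'a' != 'o' (stop)
LCS = "ck" (length 2)


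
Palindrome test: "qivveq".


Word: "qivveq"
Reversed: "qevviq"
Forward == Backward? qivveq != qevviq
Palindrome = No


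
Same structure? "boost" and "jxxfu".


Pattern of "boost": [0, 1, 1, 2, 3]
Pattern of "jxxfu": [0, 1, 1, 2, 3]
Patterns match
Same pattern = Yes


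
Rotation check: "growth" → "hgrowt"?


Word: "growth", Candidate: "hgrowt"
Method: check if candidate is substring of word+word
"growthgrowth" contains "hgrowt"? Yes
Is rotation = Yes


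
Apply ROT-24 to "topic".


Word: "topic"
Shift: 24
Each letter → (letter + shift) mod 26:
  't' (19) + 24 = 17 → 'r'
  'o' (14) + 24 = 12 → 'm'
  'p' (15) + 24 = 13 → 'n'
  'i' (8) + 24 = 6 → 'g'
  'c' (2) + 24 = 0 → 'a'
Result = "rmnga"


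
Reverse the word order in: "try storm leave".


Original: "try storm leave"
Words (1..n): try | storm | leave
Reversed (n..1): leave | storm | try
Result = "leave storm try"


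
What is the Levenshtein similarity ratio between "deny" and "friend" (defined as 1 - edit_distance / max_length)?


Word 1: "deny" (length 4)
Word 2: "friend" (length 6)
One optimal edit sequence:
  1. insert 'f'  (+1)
  2. insert 'r'  (+1)
  3. substitute 'd' -> 'i'  (+1)
  4. keep 'e'
  5. keep 'n'
  6. substitute 'y' -> 'd'  (+1)
Edit distance = 4
Max length = max(4, 6) = 6
Similarity = 1 - 4/6
= 0.3333


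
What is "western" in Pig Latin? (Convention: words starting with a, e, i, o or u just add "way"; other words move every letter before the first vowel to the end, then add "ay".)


Word: "western"
Starts with consonant(s) → move to end, add 'ay'
Consonant cluster: "w"
Pig Latin = "esternway"


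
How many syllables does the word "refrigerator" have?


Word: "refrigerator"
Syllable breakdown: re | frig | er | a | tor
Counting: 5 parts
= 5 syllables


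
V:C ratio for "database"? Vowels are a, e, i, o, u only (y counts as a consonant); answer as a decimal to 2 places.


Word: "database"
Vowels (a,e,i,o,u): 4
Consonants: 4
Ratio = 4/4
= 1.00


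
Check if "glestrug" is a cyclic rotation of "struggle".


Word: "struggle", Candidate: "glestrug"
Method: check if candidate is substring of word+word
"strugglestruggle" contains "glestrug"? Yes
Is rotation = Yes


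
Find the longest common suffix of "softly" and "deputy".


Word 1: "softly"
Word 2: "deputy"
Comparing from end:
  Pos -1: 'y' == 'y'
  Pos -2: 'l' != 't' (stop)
LCS = "y" (length 1)


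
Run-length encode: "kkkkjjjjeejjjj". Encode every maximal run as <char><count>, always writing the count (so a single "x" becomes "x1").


String: "kkkkjjjjeejjjj"
Scanning for consecutive runs:
  'k' x 4
  'j' x 4
  'e' x 2
  'j' x 4
RLE = "k4j4e2j4"


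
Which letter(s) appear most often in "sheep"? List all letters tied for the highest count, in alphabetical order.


Word: "sheep"
Letter counts:
  'e': 2
  'h': 1
  'p': 1
  's': 1
Maximum count = 2
Most frequent = 'e' (2 times each)


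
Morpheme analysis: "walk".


Word: "walk"
Morphemes: walk
Each morpheme carries meaning
= 1 morpheme


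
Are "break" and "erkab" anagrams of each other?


Word 1: "break" → sorted: abekr
Word 2: "erkab" → sorted: abekr
Same letters? abekr == abekr
Anagram = Yes


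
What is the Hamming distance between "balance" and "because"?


Comparing character by character (same length = 7):
  Pos 0: 'b' vs 'b' =
  Pos 1: 'a' vs 'e' !=
  Pos 2: 'l' vs 'c' !=
  Pos 3: 'a' vs 'a' =
  Pos 4: 'n' vs 'u' !=
  Pos 5: 'c' vs 's' !=
  Pos 6: 'e' vs 'e' =
Hamming distance = 4


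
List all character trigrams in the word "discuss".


Word: "discuss" (length 7)
Number of trigrams = 7 - 3 + 1 = 5
  Position 0: "dis"
  Position 1: "isc"
  Position 2: "scu"
  Position 3: "cus"
  Position 4: "uss"
Trigrams = "dis", "isc", "scu", "cus", "uss"


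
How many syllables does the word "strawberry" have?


Word: "strawberry"
Syllable breakdown: straw-ber-ry
Counting: 3 parts
= 3 syllables


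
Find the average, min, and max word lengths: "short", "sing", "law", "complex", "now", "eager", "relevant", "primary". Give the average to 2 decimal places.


Lengths: "short"=5, "sing"=4, "law"=3, "complex"=7, "now"=3, "eager"=5, "relevant"=8, "primary"=7
Sum = 42, Count = 8
Average = 42/8 = 5.25
= avg=5.25, min=3, max=8


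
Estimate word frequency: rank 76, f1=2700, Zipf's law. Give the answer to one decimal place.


Zipf's law: f(r) = f(1) / r
f(1) = 2700
f(76) = 2700 / 76
= 35.5 occurrences


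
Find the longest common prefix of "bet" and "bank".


Word 1: "bet"
Word 2: "bank"
Comparing from start:
  Pos 0: 'b' == 'b'
  Pos 1: 'e' != 'a' (stop)
LCP = "b" (length 1)


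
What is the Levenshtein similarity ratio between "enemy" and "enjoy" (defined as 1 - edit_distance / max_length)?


Word 1: "enemy" (length 5)
Word 2: "enjoy" (length 5)
One optimal edit sequence:
  1. keep 'e'
  2. keep 'n'
  3. substitute 'e' -> 'j'  (+1)
  4. substitute 'm' -> 'o'  (+1)
  5. keep 'y'
Edit distance = 2
Max length = max(5, 5) = 5
Similarity = 1 - 2/5
= 0.6000


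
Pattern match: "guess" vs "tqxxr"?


Pattern of "guess": [0, 1, 2, 3, 3]
Pattern of "tqxxr": [0, 1, 2, 2, 3]
Patterns do not match
Same pattern = No


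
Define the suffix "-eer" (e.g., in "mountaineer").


Suffix: -eer
Example: mountaineer = mountain + -eer
Meaning = one who is concerned with


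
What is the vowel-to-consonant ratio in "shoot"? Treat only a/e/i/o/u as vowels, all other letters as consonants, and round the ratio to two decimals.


Word: "shoot"
Vowels (a,e,i,o,u): 2
Consonants: 3
Ratio = 2/3
= 0.67


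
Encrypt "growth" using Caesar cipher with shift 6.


Word: "growth"
Shift: 6
Each letter → (letter + shift) mod 26:
  'g' (6) + 6 = 12 → 'm'
  'r' (17) + 6 = 23 → 'x'
  'o' (14) + 6 = 20 → 'u'
  'w' (22) + 6 = 2 → 'c'
  't' (19) + 6 = 25 → 'z'
  'h' (7) + 6 = 13 → 'n'
Result = "mxuczn"


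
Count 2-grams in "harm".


Word: "harm" (length 4)
Number of 2-grams = length - 2 + 1 = 4 - 2 + 1
= 3


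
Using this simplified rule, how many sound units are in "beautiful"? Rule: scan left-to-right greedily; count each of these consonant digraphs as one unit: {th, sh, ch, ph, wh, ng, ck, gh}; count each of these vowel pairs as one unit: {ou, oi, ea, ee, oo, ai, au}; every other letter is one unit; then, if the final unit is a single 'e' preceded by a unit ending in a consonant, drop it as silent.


Word: "beautiful" (9 letters)
Left-to-right scan:
  1. 'b' (letter)
  2. 'ea' (vowel-pair)
  3. 'u' (letter)
  4. 't' (letter)
  5. 'i' (letter)
  6. 'f' (letter)
  7. 'u' (letter)
  8. 'l' (letter)
Units from scan: 8
Sound units = 8 units


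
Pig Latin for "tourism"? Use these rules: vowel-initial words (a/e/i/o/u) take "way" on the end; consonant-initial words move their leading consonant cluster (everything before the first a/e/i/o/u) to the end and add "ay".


Word: "tourism"
Starts with consonant(s) → move to end, add 'ay'
Consonant cluster: "t"
Pig Latin = "ourismtay"


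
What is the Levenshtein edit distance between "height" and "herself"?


Word 1: "height" (length 6)
Word 2: "herself" (length 7)
One optimal edit sequence (insert/delete/substitute each cost 1):
  1. keep 'h'
  2. keep 'e'
  3. insert 'r'  (+1)
  4. substitute 'i' -> 's'  (+1)
  5. substitute 'g' -> 'e'  (+1)
  6. substitute 'h' -> 'l'  (+1)
  7. substitute 't' -> 'f'  (+1)
Total edit operations: 5
Edit distance = 5


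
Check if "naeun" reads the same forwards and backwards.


Word: "naeun"
Reversed: "nuean"
Forward == Backward? naeun != nuean
Palindrome = No


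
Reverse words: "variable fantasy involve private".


Original: "variable fantasy involve private"
Words (1..n): variable | fantasy | involve | private
Reversed (n..1): private | involve | fantasy | variable
Result = "private involve fantasy variable"


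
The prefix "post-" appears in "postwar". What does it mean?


Prefix: post-
As in: postwar -> post- + war
Meaning = after


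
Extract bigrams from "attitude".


Word: "attitude" (length 8)
Number of bigrams = 8 - 2 + 1 = 7
  Position 0: "at"
  Position 1: "tt"
  Position 2: "ti"
  Position 3: "it"
  Position 4: "tu"
  Position 5: "ud"
  Position 6: "de"
Bigrams = "at", "tt", "ti", "it", "tu", "ud", "de"


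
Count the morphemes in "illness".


Word: "illness"
Morphemes: ill + -ness
Each morpheme carries meaning
= 2 morphemes


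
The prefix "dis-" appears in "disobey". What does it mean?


Prefix: dis-
Example: disobey = dis- + obey
Meaning = not / opposite


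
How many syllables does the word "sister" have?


Word: "sister"
Syllable breakdown: sis / ter
Counting: 2 parts
= 2 syllables


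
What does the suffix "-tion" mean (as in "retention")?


Suffix: -tion
Example: retention (retain + -tion, with a spelling change)
Meaning = act or process


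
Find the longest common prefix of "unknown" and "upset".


Word 1: "unknown"
Word 2: "upset"
Comparing from start:
  Pos 0: 'u' == 'u'
  Pos 1: 'n' != 'p' (stop)
LCP = "u" (length 1)


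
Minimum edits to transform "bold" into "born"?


Word 1: "bold" (length 4)
Word 2: "born" (length 4)
One optimal edit sequence (insert/delete/substitute each cost 1):
  1. keep 'b'
  2. keep 'o'
  3. substitute 'l' -> 'r'  (+1)
  4. substitute 'd' -> 'n'  (+1)
Total edit operations: 2
Edit distance = 2


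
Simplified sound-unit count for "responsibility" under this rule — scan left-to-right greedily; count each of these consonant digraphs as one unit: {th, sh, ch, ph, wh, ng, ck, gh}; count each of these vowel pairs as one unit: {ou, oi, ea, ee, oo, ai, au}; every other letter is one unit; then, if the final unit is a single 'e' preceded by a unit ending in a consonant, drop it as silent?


Word: "responsibility" (14 letters)
Left-to-right scan:
  (1) 'r' (letter)
  (2) 'e' (letter)
  (3) 's' (letter)
  (4) 'p' (letter)
  (5) 'o' (letter)
  (6) 'n' (letter)
  (7) 's' (letter)
  (8) 'i' (letter)
  (9) 'b' (letter)
  (10) 'i' (letter)
  (11) 'l' (letter)
  (12) 'i' (letter)
  (13) 't' (letter)
  (14) 'y' (letter)
Units from scan: 14
Sound units = 14 units


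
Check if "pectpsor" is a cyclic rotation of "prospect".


Word: "prospect", Candidate: "pectpsor"
Method: check if candidate is substring of word+word
"prospectprospect" contains "pectpsor"? No
Is rotation = No


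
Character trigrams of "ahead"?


Word: "ahead" (length 5)
Number of trigrams = 5 - 3 + 1 = 3
  Position 0: "ahe"
  Position 1: "hea"
  Position 2: "ead"
Trigrams = "ahe", "hea", "ead"


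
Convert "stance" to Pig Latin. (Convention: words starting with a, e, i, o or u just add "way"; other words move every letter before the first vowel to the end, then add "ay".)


Word: "stance"
Starts with consonant(s) → move to end, add 'ay'
Consonant cluster: "st"
Pig Latin = "ancestay"


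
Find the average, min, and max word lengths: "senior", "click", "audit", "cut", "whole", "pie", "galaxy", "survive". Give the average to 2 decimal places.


Lengths: "senior"=6, "click"=5, "audit"=5, "cut"=3, "whole"=5, "pie"=3, "galaxy"=6, "survive"=7
Sum = 40, Count = 8
Average = 40/8 = 5.00
= avg=5.00, min=3, max=7


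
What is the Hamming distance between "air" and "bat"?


Comparing character by character (same length = 3):
  Pos 0: 'a' vs 'b' !=
  Pos 1: 'i' vs 'a' !=
  Pos 2: 'r' vs 't' !=
Hamming distance = 3


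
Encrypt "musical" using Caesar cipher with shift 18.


Word: "musical"
Shift: 18
Each letter → (letter + shift) mod 26:
  'm' (12) + 18 = 4 → 'e'
  'u' (20) + 18 = 12 → 'm'
  's' (18) + 18 = 10 → 'k'
  'i' (8) + 18 = 0 → 'a'
  'c' (2) + 18 = 20 → 'u'
  'a' (0) + 18 = 18 → 's'
  'l' (11) + 18 = 3 → 'd'
Result = "emkausd"


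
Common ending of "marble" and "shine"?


Word 1: "marble"
Word 2: "shine"
Comparing from end:
  Pos -1: 'e' == 'e'
  Pos -2: 'l' != 'n' (stop)
LCS = "e" (length 1)


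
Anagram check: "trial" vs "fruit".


Word 1: "trial" → sorted: ailrt
Word 2: "fruit" → sorted: firtu
Same letters? ailrt != firtu
Anagram = No


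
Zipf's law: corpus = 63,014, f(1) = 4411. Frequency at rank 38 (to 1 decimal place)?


Zipf's law: f(r) = f(1) / r
f(1) = 4411
f(38) = 4411 / 38
= 116.1 occurrences


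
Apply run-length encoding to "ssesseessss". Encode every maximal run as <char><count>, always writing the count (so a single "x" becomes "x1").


String: "ssesseessss"
Scanning for consecutive runs:
  's' x 2
  'e' x 1
  's' x 2
  'e' x 2
  's' x 4
RLE = "s2e1s2e2s4"


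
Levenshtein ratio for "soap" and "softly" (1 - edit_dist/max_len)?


Word 1: "soap" (length 4)
Word 2: "softly" (length 6)
One optimal edit sequence:
  1. keep 's'
  2. keep 'o'
  3. insert 'f'  (+1)
  4. insert 't'  (+1)
  5. substitute 'a' -> 'l'  (+1)
  6. substitute 'p' -> 'y'  (+1)
Edit distance = 4
Max length = max(4, 6) = 6
Similarity = 1 - 4/6
= 0.3333


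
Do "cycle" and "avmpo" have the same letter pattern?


Pattern of "cycle": [0, 1, 0, 2, 3]
Pattern of "avmpo": [0, 1, 2, 3, 4]
Patterns do not match
Same pattern = No


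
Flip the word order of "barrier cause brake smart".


Original: "barrier cause brake smart"
Words (1..n): barrier | cause | brake | smart
Reversed (n..1): smart | brake | cause | barrier
Result = "smart brake cause barrier"


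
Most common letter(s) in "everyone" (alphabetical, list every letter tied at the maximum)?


Word: "everyone"
Letter counts:
  'e': 3
  'n': 1
  'o': 1
  'r': 1
  'v': 1
  'y': 1
Maximum count = 3
Most frequent = 'e' (3 times each)


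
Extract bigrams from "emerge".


Word: "emerge" (length 6)
Number of bigrams = 6 - 2 + 1 = 5
  Position 0: "em"
  Position 1: "me"
  Position 2: "er"
  Position 3: "rg"
  Position 4: "ge"
Bigrams = "em", "me", "er", "rg", "ge"


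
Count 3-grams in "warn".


Word: "warn" (length 4)
Number of 3-grams = length - 3 + 1 = 4 - 3 + 1
= 2


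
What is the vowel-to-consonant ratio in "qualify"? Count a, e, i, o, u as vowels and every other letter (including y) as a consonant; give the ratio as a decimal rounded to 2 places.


Word: "qualify"
Vowels (a,e,i,o,u): 3
Consonants: 4
Ratio = 3/4
= 0.75


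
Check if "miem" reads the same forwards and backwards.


Word: "miem"
Reversed: "meim"
Forward == Backward? miem != meim
Palindrome = No


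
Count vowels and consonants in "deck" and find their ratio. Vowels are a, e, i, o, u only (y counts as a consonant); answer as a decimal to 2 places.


Word: "deck"
Vowels (a,e,i,o,u): 1
Consonants: 3
Ratio = 1/3
= 0.33


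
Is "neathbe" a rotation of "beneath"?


Word: "beneath", Candidate: "neathbe"
Method: check if candidate is substring of word+word
"beneathbeneath" contains "neathbe"? Yes
Is rotation = Yes


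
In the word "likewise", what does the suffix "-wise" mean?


Suffix: -wise
Example: likewise (like + -wise)
Meaning = in the manner of


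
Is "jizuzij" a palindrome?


Word: "jizuzij"
Reversed: "jizuzij"
Forward == Backward? jizuzij == jizuzij
Palindrome = Yes


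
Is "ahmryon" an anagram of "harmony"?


Word 1: "harmony" → sorted: ahmnory
Word 2: "ahmryon" → sorted: ahmnory
Same letters? ahmnory == ahmnory
Anagram = Yes


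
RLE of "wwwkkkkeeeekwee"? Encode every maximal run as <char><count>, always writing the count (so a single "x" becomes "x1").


String: "wwwkkkkeeeekwee"
Scanning for consecutive runs:
  'w' x 3
  'k' x 4
  'e' x 4
  'k' x 1
  'w' x 1
  'e' x 2
RLE = "w3k4e4k1w1e2"


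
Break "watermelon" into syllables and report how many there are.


Word: "watermelon"
Syllable breakdown: wa-ter-mel-on
Counting: 4 parts
= 4 syllables


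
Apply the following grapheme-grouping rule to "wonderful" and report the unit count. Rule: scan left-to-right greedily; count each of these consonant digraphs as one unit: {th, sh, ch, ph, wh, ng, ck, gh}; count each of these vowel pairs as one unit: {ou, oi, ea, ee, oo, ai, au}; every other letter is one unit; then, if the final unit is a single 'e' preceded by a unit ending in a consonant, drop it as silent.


Word: "wonderful" (9 letters)
Left-to-right scan:
  [1] 'w' (letter)
  [2] 'o' (letter)
  [3] 'n' (letter)
  [4] 'd' (letter)
  [5] 'e' (letter)
  [6] 'r' (letter)
  [7] 'f' (letter)
  [8] 'u' (letter)
  [9] 'l' (letter)
Units from scan: 9
Sound units = 9 units


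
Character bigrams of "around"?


Word: "around" (length 6)
Number of bigrams = 6 - 2 + 1 = 5
  Position 0: "ar"
  Position 1: "ro"
  Position 2: "ou"
  Position 3: "un"
  Position 4: "nd"
Bigrams = "ar", "ro", "ou", "un", "nd"


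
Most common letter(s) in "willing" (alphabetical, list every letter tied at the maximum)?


Word: "willing"
Letter counts:
  'g': 1
  'i': 2
  'l': 2
  'n': 1
  'w': 1
Maximum count = 2
Most frequent = 'i', 'l' (2 times each)


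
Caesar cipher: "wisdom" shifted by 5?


Word: "wisdom"
Shift: 5
Each letter → (letter + shift) mod 26:
  'w' (22) + 5 = 1 → 'b'
  'i' (8) + 5 = 13 → 'n'
  's' (18) + 5 = 23 → 'x'
  'd' (3) + 5 = 8 → 'i'
  'o' (14) + 5 = 19 → 't'
  'm' (12) + 5 = 17 → 'r'
Result = "bnxitr"


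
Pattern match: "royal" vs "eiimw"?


Pattern of "royal": [0, 1, 2, 3, 4]
Pattern of "eiimw": [0, 1, 1, 2, 3]
Patterns do not match
Same pattern = No


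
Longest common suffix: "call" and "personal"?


Word 1: "call"
Word 2: "personal"
Comparing from end:
  Pos -1: 'l' == 'l'
  Pos -2: 'l' != 'a' (stop)
LCS = "l" (length 1)


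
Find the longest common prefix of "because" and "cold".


Word 1: "because"
Word 2: "cold"
Comparing from start:
  Pos 0: 'b' != 'c' (stop)
LCP = "" (length 0)


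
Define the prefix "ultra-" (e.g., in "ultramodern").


Prefix: ultra-
Example: ultramodern = ultra- + modern
Meaning = beyond


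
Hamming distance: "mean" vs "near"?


Comparing character by character (same length = 4):
  Pos 0: 'm' vs 'n' !=
  Pos 1: 'e' vs 'e' =
  Pos 2: 'a' vs 'a' =
  Pos 3: 'n' vs 'r' !=
Hamming distance = 2


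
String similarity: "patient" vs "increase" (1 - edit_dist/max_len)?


Word 1: "patient" (length 7)
Word 2: "increase" (length 8)
One optimal edit sequence:
  1. substitute 'p' -> 'i'  (+1)
  2. substitute 'a' -> 'n'  (+1)
  3. substitute 't' -> 'c'  (+1)
  4. substitute 'i' -> 'r'  (+1)
  5. keep 'e'
  6. insert 'a'  (+1)
  7. substitute 'n' -> 's'  (+1)
  8. substitute 't' -> 'e'  (+1)
Edit distance = 7
Max length = max(7, 8) = 8
Similarity = 1 - 7/8
= 0.1250


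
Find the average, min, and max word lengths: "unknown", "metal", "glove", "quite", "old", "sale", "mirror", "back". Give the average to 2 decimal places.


Lengths: "unknown"=7, "metal"=5, "glove"=5, "quite"=5, "old"=3, "sale"=4, "mirror"=6, "back"=4
Sum = 39, Count = 8
Average = 39/8 = 4.88
= avg=4.88, min=3, max=7


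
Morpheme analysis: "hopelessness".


Word: "hopelessness"
Morphemes: hope | -less | -ness
Each morpheme carries meaning
= 3 morphemes


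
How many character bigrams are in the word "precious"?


Word: "precious" (length 8)
Number of 2-grams = length - 2 + 1 = 8 - 2 + 1
= 7


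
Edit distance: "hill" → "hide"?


Word 1: "hill" (length 4)
Word 2: "hide" (length 4)
One optimal edit sequence (insert/delete/substitute each cost 1):
  1. keep 'h'
  2. keep 'i'
  3. substitute 'l' -> 'd'  (+1)
  4. substitute 'l' -> 'e'  (+1)
Total edit operations: 2
Edit distance = 2


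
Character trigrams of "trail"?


Word: "trail" (length 5)
Number of trigrams = 5 - 3 + 1 = 3
  Position 0: "tra"
  Position 1: "rai"
  Position 2: "ail"
Trigrams = "tra", "rai", "ail"


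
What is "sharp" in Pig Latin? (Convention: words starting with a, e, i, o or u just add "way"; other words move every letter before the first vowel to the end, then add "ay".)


Word: "sharp"
Starts with consonant(s) → move to end, add 'ay'
Consonant cluster: "sh"
Pig Latin = "arpshay"


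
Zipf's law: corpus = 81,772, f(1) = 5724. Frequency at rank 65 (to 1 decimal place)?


Zipf's law: f(r) = f(1) / r
f(1) = 5724
f(65) = 5724 / 65
= 88.1 occurrences


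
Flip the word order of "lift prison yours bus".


Original: "lift prison yours bus"
Words (1..n): lift | prison | yours | bus
Reversed (n..1): bus | yours | prison | lift
Result = "bus yours prison lift"


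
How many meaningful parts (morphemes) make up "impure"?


Word: "impure"
Morphemes: im- | pure
Each morpheme carries meaning
= 2 morphemes


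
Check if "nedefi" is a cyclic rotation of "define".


Word: "define", Candidate: "nedefi"
Method: check if candidate is substring of word+word
"definedefine" contains "nedefi"? Yes
Is rotation = Yes


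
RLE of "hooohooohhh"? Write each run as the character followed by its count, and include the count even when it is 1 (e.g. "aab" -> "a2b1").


String: "hooohooohhh"
Scanning for consecutive runs:
  'h' x 1
  'o' x 3
  'h' x 1
  'o' x 3
  'h' x 3
RLE = "h1o3h1o3h3"


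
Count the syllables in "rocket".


Word: "rocket"
Syllable breakdown: rock-et
Counting: 2 parts
= 2 syllables


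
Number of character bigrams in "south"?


Word: "south" (length 5)
Number of 2-grams = length - 2 + 1 = 5 - 2 + 1
= 4


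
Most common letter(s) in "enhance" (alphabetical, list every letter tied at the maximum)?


Word: "enhance"
Letter counts:
  'a': 1
  'c': 1
  'e': 2
  'h': 1
  'n': 2
Maximum count = 2
Most frequent = 'e', 'n' (2 times each)


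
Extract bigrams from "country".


Word: "country" (length 7)
Number of bigrams = 7 - 2 + 1 = 6
  Position 0: "co"
  Position 1: "ou"
  Position 2: "un"
  Position 3: "nt"
  Position 4: "tr"
  Position 5: "ry"
Bigrams = "co", "ou", "un", "nt", "tr", "ry"


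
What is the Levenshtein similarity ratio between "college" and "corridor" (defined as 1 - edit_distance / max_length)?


Word 1: "college" (length 7)
Word 2: "corridor" (length 8)
One optimal edit sequence:
  1. keep 'c'
  2. keep 'o'
  3. insert 'r'  (+1)
  4. substitute 'l' -> 'r'  (+1)
  5. substitute 'l' -> 'i'  (+1)
  6. substitute 'e' -> 'd'  (+1)
  7. substitute 'g' -> 'o'  (+1)
  8. substitute 'e' -> 'r'  (+1)
Edit distance = 6
Max length = max(7, 8) = 8
Similarity = 1 - 6/8
= 0.2500


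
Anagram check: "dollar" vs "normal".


Word 1: "dollar" → sorted: adllor
Word 2: "normal" → sorted: almnor
Same letters? adllor != almnor
Anagram = No


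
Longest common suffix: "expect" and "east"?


Word 1: "expect"
Word 2: "east"
Comparing from end:
  Pos -1: 't' == 't'
  Pos -2: 'c' != 's' (stop)
LCS = "t" (length 1)


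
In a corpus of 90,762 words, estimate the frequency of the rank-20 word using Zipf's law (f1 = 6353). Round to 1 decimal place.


Zipf's law: f(r) = f(1) / r
f(1) = 6353
f(20) = 6353 / 20
= 317.7 occurrences


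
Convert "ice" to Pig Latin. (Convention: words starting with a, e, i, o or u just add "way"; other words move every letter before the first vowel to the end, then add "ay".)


Word: "ice"
Starts with vowel → add 'way'
Pig Latin = "iceway"


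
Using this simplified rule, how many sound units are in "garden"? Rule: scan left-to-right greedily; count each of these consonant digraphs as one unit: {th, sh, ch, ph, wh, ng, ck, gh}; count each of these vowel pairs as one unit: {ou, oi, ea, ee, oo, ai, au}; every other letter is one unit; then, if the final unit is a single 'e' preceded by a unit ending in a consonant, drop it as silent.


Word: "garden" (6 letters)
Left-to-right scan:
  (1) 'g' (letter)
  (2) 'a' (letter)
  (3) 'r' (letter)
  (4) 'd' (letter)
  (5) 'e' (letter)
  (6) 'n' (letter)
Units from scan: 6
Sound units = 6 units


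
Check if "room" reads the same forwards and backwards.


Word: "room"
Reversed: "moor"
Forward == Backward? room != moor
Palindrome = No


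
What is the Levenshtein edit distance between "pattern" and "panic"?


Word 1: "pattern" (length 7)
Word 2: "panic" (length 5)
One optimal edit sequence (insert/delete/substitute each cost 1):
  1. keep 'p'
  2. keep 'a'
  3. delete 't'  (+1)
  4. delete 't'  (+1)
  5. substitute 'e' -> 'n'  (+1)
  6. substitute 'r' -> 'i'  (+1)
  7. substitute 'n' -> 'c'  (+1)
Total edit operations: 5
Edit distance = 5


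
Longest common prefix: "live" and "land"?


Word 1: "live"
Word 2: "land"
Comparing from start:
  Pos 0: 'l' == 'l'
  Pos 1: 'i' != 'a' (stop)
LCP = "l" (length 1)


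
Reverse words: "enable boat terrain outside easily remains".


Original: "enable boat terrain outside easily remains"
Words (1..n): enable | boat | terrain | outside | easily | remains
Reversed (n..1): remains | easily | outside | terrain | boat | enable
Result = "remains easily outside terrain boat enable"


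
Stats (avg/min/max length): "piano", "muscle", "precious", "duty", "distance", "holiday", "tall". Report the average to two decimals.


Lengths: "piano"=5, "muscle"=6, "precious"=8, "duty"=4, "distance"=8, "holiday"=7, "tall"=4
Sum = 42, Count = 7
Average = 42/7 = 6.00
= avg=6.00, min=4, max=8


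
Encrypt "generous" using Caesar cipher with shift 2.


Word: "generous"
Shift: 2
Each letter → (letter + shift) mod 26:
  'g' (6) + 2 = 8 → 'i'
  'e' (4) + 2 = 6 → 'g'
  'n' (13) + 2 = 15 → 'p'
  'e' (4) + 2 = 6 → 'g'
  'r' (17) + 2 = 19 → 't'
  'o' (14) + 2 = 16 → 'q'
  'u' (20) + 2 = 22 → 'w'
  's' (18) + 2 = 20 → 'u'
Result = "igpgtqwu"


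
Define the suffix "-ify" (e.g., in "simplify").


Suffix: -ify
As in: simplify -> simple + -ify, with a spelling change
Meaning = to make


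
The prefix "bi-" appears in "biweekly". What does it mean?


Prefix: bi-
Example: biweekly = bi- + weekly
Meaning = two


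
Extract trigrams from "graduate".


Word: "graduate" (length 8)
Number of trigrams = 8 - 3 + 1 = 6
  Position 0: "gra"
  Position 1: "rad"
  Position 2: "adu"
  Position 3: "dua"
  Position 4: "uat"
  Position 5: "ate"
Trigrams = "gra", "rad", "adu", "dua", "uat", "ate"


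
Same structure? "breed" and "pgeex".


Pattern of "breed": [0, 1, 2, 2, 3]
Pattern of "pgeex": [0, 1, 2, 2, 3]
Patterns match
Same pattern = Yes


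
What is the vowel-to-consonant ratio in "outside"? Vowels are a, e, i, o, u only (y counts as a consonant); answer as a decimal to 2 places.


Word: "outside"
Vowels (a,e,i,o,u): 4
Consonants: 3
Ratio = 4/3
= 1.33


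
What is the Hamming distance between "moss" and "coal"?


Comparing character by character (same length = 4):
  Pos 0: 'm' vs 'c' !=
  Pos 1: 'o' vs 'o' =
  Pos 2: 's' vs 'a' !=
  Pos 3: 's' vs 'l' !=
Hamming distance = 3


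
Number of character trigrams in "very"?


Word: "very" (length 4)
Number of 3-grams = length - 3 + 1 = 4 - 3 + 1
= 2


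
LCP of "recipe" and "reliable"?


Word 1: "recipe"
Word 2: "reliable"
Comparing from start:
  Pos 0: 'r' == 'r'
  Pos 1: 'e' == 'e'
  Pos 2: 'c' != 'l' (stop)
LCP = "re" (length 2)


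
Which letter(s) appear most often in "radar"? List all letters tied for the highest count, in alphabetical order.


Word: "radar"
Letter counts:
  'a': 2
  'd': 1
  'r': 2
Maximum count = 2
Most frequent = 'a', 'r' (2 times each)
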